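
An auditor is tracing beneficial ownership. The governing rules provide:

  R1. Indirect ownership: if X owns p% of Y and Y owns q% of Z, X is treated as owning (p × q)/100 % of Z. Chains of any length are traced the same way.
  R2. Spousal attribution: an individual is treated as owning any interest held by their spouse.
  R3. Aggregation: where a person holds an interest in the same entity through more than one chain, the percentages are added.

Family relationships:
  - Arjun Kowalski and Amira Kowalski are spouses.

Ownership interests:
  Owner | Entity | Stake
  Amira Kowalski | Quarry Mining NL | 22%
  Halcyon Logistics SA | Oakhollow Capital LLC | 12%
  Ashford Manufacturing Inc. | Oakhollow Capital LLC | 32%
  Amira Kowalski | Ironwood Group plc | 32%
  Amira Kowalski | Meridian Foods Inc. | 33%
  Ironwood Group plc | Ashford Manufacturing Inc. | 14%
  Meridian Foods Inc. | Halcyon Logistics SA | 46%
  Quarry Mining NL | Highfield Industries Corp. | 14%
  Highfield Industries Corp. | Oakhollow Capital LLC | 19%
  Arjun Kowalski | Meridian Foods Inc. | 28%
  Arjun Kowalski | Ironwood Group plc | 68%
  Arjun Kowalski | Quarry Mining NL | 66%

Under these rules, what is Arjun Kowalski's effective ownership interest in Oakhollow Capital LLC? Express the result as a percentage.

By spousal attribution (R2), Arjun Kowalski is treated as also owning Amira Kowalski's interest in Meridian Foods Inc, giving 28% + 33% = 61%.
By spousal attribution (R2), Arjun Kowalski is treated as also owning Amira Kowalski's interest in Ironwood Group plc, giving 68% + 32% = 100%.
By spousal attribution (R2), Arjun Kowalski is treated as also owning Amira Kowalski's interest in Quarry Mining NL, giving 66% + 22% = 88%.
Chain via Meridian Foods Inc. → Halcyon Logistics SA (R1): 61% × 46% × 12% = 3.3672% of Oakhollow Capital LLC.
Chain via Ironwood Group plc → Ashford Manufacturing Inc. (R1): 100% × 14% × 32% = 4.48% of Oakhollow Capital LLC.
Chain via Quarry Mining NL → Highfield Industries Corp. (R1): 88% × 14% × 19% = 2.3408% of Oakhollow Capital LLC.
Aggregating (R3): 3.3672% + 4.48% + 2.3408% = 10.188%.

10.188%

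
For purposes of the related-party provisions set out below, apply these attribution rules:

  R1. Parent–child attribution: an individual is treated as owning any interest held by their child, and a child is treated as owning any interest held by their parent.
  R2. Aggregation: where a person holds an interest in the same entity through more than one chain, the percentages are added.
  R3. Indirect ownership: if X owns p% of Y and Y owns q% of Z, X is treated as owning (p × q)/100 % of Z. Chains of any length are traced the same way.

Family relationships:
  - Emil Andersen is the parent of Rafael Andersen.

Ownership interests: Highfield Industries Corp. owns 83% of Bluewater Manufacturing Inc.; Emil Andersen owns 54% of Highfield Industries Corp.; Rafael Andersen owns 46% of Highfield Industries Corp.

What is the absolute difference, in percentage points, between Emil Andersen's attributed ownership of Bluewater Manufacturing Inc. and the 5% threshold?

78

By parent–child attribution (R1), Emil Andersen is treated as also owning Rafael Andersen's interest in Highfield Industries Corp, giving 54% + 46% = 100%.
Chain via Highfield Industries Corp. (R3): 100% × 83% = 83% of Bluewater Manufacturing Inc.
83% exceeds the 5% threshold by 78 percentage points.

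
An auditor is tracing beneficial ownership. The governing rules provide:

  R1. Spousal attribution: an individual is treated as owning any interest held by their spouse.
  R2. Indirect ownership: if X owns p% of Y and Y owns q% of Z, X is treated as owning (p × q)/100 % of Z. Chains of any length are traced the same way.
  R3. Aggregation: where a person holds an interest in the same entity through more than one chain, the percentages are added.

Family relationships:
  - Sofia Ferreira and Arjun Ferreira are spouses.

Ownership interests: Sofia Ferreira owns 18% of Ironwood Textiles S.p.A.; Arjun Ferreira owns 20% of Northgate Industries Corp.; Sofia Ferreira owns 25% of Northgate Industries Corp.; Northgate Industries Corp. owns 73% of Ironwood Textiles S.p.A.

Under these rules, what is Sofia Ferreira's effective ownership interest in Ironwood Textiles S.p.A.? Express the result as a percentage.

By spousal attribution (R1), Sofia Ferreira is treated as also owning Arjun Ferreira's interest in Northgate Industries Corp, giving 25% + 20% = 45%.
Chain via Northgate Industries Corp. (R2): 45% × 73% = 32.85% of Ironwood Textiles S.p.A.
Direct interest in Ironwood Textiles S.p.A: 18%.
Aggregating (R3): 32.85% + 18% = 50.85%.

50.85%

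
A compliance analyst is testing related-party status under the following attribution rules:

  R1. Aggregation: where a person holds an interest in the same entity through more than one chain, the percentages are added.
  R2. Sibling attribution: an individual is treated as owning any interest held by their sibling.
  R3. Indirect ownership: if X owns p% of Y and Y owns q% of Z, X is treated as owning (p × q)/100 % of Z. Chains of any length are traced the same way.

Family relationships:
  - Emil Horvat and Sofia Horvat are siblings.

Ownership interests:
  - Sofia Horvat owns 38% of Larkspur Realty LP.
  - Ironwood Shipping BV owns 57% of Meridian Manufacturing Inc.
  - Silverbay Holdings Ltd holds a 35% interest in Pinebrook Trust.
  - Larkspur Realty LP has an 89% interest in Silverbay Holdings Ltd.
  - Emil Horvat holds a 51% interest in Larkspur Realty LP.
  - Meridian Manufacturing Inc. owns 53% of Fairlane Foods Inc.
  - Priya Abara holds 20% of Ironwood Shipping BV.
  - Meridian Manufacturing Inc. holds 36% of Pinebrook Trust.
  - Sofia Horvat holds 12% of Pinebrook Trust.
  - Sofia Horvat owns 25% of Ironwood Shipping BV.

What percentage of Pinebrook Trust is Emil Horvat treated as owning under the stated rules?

By sibling attribution (R2), Emil Horvat is treated as also owning Sofia Horvat's interest in Larkspur Realty LP, giving 51% + 38% = 89%.
By sibling attribution (R2), Emil Horvat is treated as owning Sofia Horvat's 25% interest in Ironwood Shipping BV.
By sibling attribution (R2), Emil Horvat is treated as owning Sofia Horvat's 12% interest in Pinebrook Trust.
Chain via Larkspur Realty LP → Silverbay Holdings Ltd (R3): 89% × 89% × 35% = 27.7235% of Pinebrook Trust.
Chain via Ironwood Shipping BV → Meridian Manufacturing Inc. (R3): 25% × 57% × 36% = 5.13% of Pinebrook Trust.
Direct interest in Pinebrook Trust: 12%.
Aggregating (R1): 27.7235% + 5.13% + 12% = 44.8535%.

44.8535%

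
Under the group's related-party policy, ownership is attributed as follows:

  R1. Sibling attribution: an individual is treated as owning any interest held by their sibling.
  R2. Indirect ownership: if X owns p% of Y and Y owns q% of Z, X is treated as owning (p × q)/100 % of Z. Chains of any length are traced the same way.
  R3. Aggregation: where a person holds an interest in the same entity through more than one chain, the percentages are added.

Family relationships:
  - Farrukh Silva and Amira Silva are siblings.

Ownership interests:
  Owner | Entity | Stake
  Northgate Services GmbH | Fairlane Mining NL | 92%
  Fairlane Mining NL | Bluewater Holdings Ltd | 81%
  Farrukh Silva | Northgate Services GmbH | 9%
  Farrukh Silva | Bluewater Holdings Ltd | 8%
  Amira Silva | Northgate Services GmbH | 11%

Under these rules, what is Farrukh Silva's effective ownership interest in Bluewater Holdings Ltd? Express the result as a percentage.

22.904%

By sibling attribution (R1), Farrukh Silva is treated as also owning Amira Silva's interest in Northgate Services GmbH, giving 9% + 11% = 20%.
Chain via Northgate Services GmbH → Fairlane Mining NL (R2): 20% × 92% × 81% = 14.904% of Bluewater Holdings Ltd.
Direct interest in Bluewater Holdings Ltd: 8%.
Aggregating (R3): 14.904% + 8% = 22.904%.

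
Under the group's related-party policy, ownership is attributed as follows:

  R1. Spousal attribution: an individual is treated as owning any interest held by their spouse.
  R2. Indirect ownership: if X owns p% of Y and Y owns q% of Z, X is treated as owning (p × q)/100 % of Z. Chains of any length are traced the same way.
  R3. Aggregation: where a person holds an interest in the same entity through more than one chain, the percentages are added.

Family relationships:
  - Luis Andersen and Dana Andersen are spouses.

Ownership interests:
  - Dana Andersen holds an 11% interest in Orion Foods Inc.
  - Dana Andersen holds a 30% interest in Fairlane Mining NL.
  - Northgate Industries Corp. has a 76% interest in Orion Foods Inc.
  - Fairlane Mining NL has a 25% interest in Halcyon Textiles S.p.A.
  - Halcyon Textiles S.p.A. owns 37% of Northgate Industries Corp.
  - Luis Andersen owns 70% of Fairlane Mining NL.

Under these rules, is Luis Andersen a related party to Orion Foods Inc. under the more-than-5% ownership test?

Yes

By spousal attribution (R1), Luis Andersen is treated as also owning Dana Andersen's interest in Fairlane Mining NL, giving 70% + 30% = 100%.
By spousal attribution (R1), Luis Andersen is treated as owning Dana Andersen's 11% interest in Orion Foods Inc.
Chain via Fairlane Mining NL → Halcyon Textiles S.p.A. → Northgate Industries Corp. (R2): 100% × 25% × 37% × 76% = 7.03% of Orion Foods Inc.
Direct interest in Orion Foods Inc: 11%.
Aggregating (R3): 7.03% + 11% = 18.03%.
18.03% exceeds the 5% threshold, so Luis is a related party to Orion Foods Inc.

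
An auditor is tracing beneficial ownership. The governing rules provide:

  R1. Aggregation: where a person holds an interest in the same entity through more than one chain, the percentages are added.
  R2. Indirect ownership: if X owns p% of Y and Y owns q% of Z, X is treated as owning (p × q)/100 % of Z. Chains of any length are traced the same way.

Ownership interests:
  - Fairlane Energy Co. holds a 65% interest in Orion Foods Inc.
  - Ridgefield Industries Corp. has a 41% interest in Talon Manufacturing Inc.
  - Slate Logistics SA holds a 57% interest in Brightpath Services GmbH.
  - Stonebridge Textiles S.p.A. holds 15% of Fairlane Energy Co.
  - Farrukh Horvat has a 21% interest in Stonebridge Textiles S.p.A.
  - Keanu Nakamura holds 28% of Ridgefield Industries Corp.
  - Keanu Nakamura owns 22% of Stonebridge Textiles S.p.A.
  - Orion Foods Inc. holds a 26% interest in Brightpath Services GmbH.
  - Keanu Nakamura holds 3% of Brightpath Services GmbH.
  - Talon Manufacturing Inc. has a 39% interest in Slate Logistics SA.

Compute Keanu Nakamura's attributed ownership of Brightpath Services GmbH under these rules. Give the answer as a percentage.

6.109704%

Chain via Ridgefield Industries Corp. → Talon Manufacturing Inc. → Slate Logistics SA (R2): 28% × 41% × 39% × 57% = 2.552004% of Brightpath Services GmbH.
Chain via Stonebridge Textiles S.p.A. → Fairlane Energy Co. → Orion Foods Inc. (R2): 22% × 15% × 65% × 26% = 0.5577% of Brightpath Services GmbH.
Direct interest in Brightpath Services GmbH: 3%.
Aggregating (R1): 2.552004% + 0.5577% + 3% = 6.109704%.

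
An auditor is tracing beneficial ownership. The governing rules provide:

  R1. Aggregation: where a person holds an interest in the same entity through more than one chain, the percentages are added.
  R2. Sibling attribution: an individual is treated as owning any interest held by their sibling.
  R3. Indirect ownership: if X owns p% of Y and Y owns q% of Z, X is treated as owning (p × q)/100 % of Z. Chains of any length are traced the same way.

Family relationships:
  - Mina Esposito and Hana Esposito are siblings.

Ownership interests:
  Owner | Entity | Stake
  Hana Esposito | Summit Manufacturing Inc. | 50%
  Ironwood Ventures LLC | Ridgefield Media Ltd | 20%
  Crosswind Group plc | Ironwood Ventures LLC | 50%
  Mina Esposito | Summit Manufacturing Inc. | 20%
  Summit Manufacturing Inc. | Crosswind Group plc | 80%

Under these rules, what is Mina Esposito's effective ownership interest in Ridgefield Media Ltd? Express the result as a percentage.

5.6%

By sibling attribution (R2), Mina Esposito is treated as also owning Hana Esposito's interest in Summit Manufacturing Inc, giving 20% + 50% = 70%.
Chain via Summit Manufacturing Inc. → Crosswind Group plc → Ironwood Ventures LLC (R3): 70% × 80% × 50% × 20% = 5.6% of Ridgefield Media Ltd.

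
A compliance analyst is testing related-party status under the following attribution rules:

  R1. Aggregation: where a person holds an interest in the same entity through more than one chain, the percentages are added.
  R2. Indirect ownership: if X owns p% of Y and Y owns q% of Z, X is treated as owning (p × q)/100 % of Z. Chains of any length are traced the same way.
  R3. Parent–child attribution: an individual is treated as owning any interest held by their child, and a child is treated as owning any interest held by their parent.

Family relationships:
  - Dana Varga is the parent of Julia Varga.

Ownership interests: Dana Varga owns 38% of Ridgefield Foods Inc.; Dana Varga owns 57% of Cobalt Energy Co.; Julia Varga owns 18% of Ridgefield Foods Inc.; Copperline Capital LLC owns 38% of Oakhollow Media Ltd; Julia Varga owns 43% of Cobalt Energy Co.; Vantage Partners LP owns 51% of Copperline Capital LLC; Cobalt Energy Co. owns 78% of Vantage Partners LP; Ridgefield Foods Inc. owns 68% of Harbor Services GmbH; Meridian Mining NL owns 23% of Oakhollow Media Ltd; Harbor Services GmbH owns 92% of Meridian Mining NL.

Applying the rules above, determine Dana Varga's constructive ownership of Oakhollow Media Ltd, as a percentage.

23.174128%

By parent–child attribution (R3), Dana Varga is treated as also owning Julia Varga's interest in Cobalt Energy Co, giving 57% + 43% = 100%.
By parent–child attribution (R3), Dana Varga is treated as also owning Julia Varga's interest in Ridgefield Foods Inc, giving 38% + 18% = 56%.
Chain via Cobalt Energy Co. → Vantage Partners LP → Copperline Capital LLC (R2): 100% × 78% × 51% × 38% = 15.1164% of Oakhollow Media Ltd.
Chain via Ridgefield Foods Inc. → Harbor Services GmbH → Meridian Mining NL (R2): 56% × 68% × 92% × 23% = 8.057728% of Oakhollow Media Ltd.
Aggregating (R1): 15.1164% + 8.057728% = 23.174128%.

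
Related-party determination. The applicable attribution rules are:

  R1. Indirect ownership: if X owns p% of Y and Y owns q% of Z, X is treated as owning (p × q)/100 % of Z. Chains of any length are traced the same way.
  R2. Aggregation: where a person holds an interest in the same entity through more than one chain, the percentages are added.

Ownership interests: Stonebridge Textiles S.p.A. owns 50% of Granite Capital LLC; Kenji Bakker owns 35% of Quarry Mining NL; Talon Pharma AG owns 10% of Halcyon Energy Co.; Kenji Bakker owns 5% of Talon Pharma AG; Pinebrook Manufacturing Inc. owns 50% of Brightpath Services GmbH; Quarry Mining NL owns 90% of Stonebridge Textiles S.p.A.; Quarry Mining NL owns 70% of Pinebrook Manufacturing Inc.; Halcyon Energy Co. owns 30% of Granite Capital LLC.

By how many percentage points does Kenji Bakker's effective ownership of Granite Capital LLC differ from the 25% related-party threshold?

Chain via Talon Pharma AG → Halcyon Energy Co. (R1): 5% × 10% × 30% = 0.15% of Granite Capital LLC.
Chain via Quarry Mining NL → Stonebridge Textiles S.p.A. (R1): 35% × 90% × 50% = 15.75% of Granite Capital LLC.
Aggregating (R2): 0.15% + 15.75% = 15.9%.
15.9% falls short of the 25% threshold by 9.1 percentage points.

9.1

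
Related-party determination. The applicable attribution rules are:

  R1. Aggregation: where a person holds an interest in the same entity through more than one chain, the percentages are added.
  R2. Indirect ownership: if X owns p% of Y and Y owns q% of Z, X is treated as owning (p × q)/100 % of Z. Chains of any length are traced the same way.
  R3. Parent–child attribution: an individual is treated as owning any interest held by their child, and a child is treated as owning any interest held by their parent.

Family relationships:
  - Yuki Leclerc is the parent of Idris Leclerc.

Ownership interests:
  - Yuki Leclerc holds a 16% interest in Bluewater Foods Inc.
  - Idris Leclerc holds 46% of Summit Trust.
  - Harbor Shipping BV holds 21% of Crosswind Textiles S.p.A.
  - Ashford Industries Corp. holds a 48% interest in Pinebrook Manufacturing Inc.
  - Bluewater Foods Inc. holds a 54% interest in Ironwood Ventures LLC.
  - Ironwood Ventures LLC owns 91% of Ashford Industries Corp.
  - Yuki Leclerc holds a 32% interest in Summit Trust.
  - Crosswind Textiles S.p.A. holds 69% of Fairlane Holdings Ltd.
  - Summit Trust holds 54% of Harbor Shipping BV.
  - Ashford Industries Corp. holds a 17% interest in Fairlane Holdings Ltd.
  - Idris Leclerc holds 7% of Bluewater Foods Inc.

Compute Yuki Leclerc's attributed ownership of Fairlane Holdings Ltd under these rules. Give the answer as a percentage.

By parent–child attribution (R3), Yuki Leclerc is treated as also owning Idris Leclerc's interest in Bluewater Foods Inc, giving 16% + 7% = 23%.
By parent–child attribution (R3), Yuki Leclerc is treated as also owning Idris Leclerc's interest in Summit Trust, giving 32% + 46% = 78%.
Chain via Bluewater Foods Inc. → Ironwood Ventures LLC → Ashford Industries Corp. (R2): 23% × 54% × 91% × 17% = 1.921374% of Fairlane Holdings Ltd.
Chain via Summit Trust → Harbor Shipping BV → Crosswind Textiles S.p.A. (R2): 78% × 54% × 21% × 69% = 6.103188% of Fairlane Holdings Ltd.
Aggregating (R1): 1.921374% + 6.103188% = 8.024562%.

8.024562%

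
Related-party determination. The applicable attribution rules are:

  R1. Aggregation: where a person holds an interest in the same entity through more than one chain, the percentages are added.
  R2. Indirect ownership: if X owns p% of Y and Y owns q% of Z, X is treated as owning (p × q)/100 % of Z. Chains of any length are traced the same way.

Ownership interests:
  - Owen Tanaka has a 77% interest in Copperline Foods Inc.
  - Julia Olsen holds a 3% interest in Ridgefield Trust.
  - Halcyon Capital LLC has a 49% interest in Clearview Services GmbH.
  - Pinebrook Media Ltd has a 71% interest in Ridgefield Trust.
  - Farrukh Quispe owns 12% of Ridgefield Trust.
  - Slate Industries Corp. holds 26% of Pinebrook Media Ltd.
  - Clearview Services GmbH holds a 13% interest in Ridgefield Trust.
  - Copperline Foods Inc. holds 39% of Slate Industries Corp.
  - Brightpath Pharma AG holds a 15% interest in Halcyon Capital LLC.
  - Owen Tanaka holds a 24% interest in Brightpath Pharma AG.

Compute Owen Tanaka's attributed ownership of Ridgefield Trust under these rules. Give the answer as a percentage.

Chain via Brightpath Pharma AG → Halcyon Capital LLC → Clearview Services GmbH (R2): 24% × 15% × 49% × 13% = 0.22932% of Ridgefield Trust.
Chain via Copperline Foods Inc. → Slate Industries Corp. → Pinebrook Media Ltd (R2): 77% × 39% × 26% × 71% = 5.543538% of Ridgefield Trust.
Aggregating (R1): 0.22932% + 5.543538% = 5.772858%.

5.772858%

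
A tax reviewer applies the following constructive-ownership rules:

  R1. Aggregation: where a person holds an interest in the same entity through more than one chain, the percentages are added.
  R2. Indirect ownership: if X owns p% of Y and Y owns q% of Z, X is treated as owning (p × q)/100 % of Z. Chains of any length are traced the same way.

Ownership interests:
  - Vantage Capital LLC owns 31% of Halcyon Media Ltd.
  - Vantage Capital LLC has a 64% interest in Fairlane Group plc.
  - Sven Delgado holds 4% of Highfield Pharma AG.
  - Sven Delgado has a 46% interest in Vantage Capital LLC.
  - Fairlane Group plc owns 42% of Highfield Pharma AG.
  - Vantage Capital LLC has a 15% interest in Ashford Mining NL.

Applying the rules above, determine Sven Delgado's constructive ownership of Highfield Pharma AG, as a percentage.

Chain via Vantage Capital LLC → Fairlane Group plc (R2): 46% × 64% × 42% = 12.3648% of Highfield Pharma AG.
Direct interest in Highfield Pharma AG: 4%.
Aggregating (R1): 12.3648% + 4% = 16.3648%.

16.3648%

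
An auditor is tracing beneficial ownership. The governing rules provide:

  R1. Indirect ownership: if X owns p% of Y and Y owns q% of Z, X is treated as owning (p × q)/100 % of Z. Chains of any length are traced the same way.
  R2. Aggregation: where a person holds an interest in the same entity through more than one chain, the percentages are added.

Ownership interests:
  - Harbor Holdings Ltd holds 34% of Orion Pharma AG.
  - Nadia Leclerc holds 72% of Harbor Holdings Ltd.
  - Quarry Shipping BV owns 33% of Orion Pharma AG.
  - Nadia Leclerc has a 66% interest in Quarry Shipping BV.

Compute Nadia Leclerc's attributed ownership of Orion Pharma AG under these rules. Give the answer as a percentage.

Chain via Harbor Holdings Ltd (R1): 72% × 34% = 24.48% of Orion Pharma AG.
Chain via Quarry Shipping BV (R1): 66% × 33% = 21.78% of Orion Pharma AG.
Aggregating (R2): 24.48% + 21.78% = 46.26%.

46.26%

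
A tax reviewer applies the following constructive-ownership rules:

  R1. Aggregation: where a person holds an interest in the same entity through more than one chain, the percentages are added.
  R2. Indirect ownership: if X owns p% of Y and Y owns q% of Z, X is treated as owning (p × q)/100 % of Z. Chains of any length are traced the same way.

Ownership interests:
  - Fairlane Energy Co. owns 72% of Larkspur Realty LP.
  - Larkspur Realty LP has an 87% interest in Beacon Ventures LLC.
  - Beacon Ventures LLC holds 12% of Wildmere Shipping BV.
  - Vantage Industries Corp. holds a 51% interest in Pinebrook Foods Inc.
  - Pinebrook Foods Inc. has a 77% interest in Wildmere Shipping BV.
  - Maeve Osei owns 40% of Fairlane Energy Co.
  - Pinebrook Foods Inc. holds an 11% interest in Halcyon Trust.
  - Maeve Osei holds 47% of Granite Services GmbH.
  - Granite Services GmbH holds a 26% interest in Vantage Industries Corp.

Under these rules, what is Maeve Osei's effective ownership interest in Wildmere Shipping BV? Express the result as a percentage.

Chain via Granite Services GmbH → Vantage Industries Corp. → Pinebrook Foods Inc. (R2): 47% × 26% × 51% × 77% = 4.798794% of Wildmere Shipping BV.
Chain via Fairlane Energy Co. → Larkspur Realty LP → Beacon Ventures LLC (R2): 40% × 72% × 87% × 12% = 3.00672% of Wildmere Shipping BV.
Aggregating (R1): 4.798794% + 3.00672% = 7.805514%.

7.805514%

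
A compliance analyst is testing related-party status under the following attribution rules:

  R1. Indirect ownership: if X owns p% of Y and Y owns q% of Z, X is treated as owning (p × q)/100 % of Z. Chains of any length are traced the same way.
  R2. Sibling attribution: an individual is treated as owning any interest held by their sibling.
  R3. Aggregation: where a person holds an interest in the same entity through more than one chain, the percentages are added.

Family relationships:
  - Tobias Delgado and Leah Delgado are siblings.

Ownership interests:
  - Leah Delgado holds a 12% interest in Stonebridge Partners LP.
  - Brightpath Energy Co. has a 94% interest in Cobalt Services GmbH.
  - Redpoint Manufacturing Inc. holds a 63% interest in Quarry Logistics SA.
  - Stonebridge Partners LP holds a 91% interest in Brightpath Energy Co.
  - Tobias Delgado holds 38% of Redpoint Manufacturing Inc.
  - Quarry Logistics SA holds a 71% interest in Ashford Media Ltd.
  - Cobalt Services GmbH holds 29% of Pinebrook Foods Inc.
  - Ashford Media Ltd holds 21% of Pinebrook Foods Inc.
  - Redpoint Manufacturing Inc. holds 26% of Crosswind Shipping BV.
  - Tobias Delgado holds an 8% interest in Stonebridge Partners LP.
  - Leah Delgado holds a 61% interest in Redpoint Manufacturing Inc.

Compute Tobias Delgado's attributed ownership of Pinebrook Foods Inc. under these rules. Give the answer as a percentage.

By sibling attribution (R2), Tobias Delgado is treated as also owning Leah Delgado's interest in Stonebridge Partners LP, giving 8% + 12% = 20%.
By sibling attribution (R2), Tobias Delgado is treated as also owning Leah Delgado's interest in Redpoint Manufacturing Inc, giving 38% + 61% = 99%.
Chain via Stonebridge Partners LP → Brightpath Energy Co. → Cobalt Services GmbH (R1): 20% × 91% × 94% × 29% = 4.96132% of Pinebrook Foods Inc.
Chain via Redpoint Manufacturing Inc. → Quarry Logistics SA → Ashford Media Ltd (R1): 99% × 63% × 71% × 21% = 9.299367% of Pinebrook Foods Inc.
Aggregating (R3): 4.96132% + 9.299367% = 14.260687%.

14.260687%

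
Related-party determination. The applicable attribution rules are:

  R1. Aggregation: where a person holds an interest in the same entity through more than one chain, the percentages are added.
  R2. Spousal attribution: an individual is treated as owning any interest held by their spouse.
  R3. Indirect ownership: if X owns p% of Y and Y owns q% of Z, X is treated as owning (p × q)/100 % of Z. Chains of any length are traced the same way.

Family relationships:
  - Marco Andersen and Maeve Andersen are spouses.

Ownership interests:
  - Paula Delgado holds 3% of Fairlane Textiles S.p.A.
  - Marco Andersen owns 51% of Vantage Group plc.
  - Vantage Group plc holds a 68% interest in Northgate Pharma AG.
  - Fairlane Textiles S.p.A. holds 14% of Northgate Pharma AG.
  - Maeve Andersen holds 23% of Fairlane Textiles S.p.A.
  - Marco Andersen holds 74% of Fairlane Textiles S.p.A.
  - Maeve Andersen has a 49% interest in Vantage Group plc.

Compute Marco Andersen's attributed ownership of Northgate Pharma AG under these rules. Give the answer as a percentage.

81.58%

By spousal attribution (R2), Marco Andersen is treated as also owning Maeve Andersen's interest in Fairlane Textiles S.p.A, giving 74% + 23% = 97%.
By spousal attribution (R2), Marco Andersen is treated as also owning Maeve Andersen's interest in Vantage Group plc, giving 51% + 49% = 100%.
Chain via Fairlane Textiles S.p.A. (R3): 97% × 14% = 13.58% of Northgate Pharma AG.
Chain via Vantage Group plc (R3): 100% × 68% = 68% of Northgate Pharma AG.
Aggregating (R1): 13.58% + 68% = 81.58%.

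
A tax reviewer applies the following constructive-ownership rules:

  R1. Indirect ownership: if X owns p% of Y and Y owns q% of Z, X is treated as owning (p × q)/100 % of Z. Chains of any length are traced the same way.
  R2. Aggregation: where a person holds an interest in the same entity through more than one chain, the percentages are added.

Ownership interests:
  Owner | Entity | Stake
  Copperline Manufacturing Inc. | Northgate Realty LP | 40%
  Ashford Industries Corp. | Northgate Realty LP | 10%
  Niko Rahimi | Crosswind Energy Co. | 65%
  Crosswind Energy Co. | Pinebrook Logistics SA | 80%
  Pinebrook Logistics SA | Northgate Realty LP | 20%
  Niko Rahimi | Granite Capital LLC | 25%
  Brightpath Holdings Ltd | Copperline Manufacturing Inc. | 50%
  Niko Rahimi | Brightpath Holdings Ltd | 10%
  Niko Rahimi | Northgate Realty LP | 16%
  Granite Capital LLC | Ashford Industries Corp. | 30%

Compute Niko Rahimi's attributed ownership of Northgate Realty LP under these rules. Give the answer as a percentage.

Chain via Crosswind Energy Co. → Pinebrook Logistics SA (R1): 65% × 80% × 20% = 10.4% of Northgate Realty LP.
Chain via Granite Capital LLC → Ashford Industries Corp. (R1): 25% × 30% × 10% = 0.75% of Northgate Realty LP.
Chain via Brightpath Holdings Ltd → Copperline Manufacturing Inc. (R1): 10% × 50% × 40% = 2% of Northgate Realty LP.
Direct interest in Northgate Realty LP: 16%.
Aggregating (R2): 10.4% + 0.75% + 2% + 16% = 29.15%.

29.15%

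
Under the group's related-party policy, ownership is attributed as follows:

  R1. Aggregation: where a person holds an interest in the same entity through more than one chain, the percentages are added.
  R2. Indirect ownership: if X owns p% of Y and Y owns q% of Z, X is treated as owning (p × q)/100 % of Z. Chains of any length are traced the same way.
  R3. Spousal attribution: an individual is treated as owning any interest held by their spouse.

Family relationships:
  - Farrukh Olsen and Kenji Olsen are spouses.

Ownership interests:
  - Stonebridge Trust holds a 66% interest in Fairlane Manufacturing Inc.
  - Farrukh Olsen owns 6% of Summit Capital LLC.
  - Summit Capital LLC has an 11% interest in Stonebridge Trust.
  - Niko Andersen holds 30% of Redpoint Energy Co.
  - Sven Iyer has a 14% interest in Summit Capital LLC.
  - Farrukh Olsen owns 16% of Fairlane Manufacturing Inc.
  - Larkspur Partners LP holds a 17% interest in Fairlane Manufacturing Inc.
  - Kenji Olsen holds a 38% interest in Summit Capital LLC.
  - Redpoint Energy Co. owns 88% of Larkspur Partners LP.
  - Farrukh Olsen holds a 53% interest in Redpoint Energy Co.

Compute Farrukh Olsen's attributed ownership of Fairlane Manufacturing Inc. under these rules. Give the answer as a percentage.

27.1232%

By spousal attribution (R3), Farrukh Olsen is treated as also owning Kenji Olsen's interest in Summit Capital LLC, giving 6% + 38% = 44%.
Chain via Summit Capital LLC → Stonebridge Trust (R2): 44% × 11% × 66% = 3.1944% of Fairlane Manufacturing Inc.
Chain via Redpoint Energy Co. → Larkspur Partners LP (R2): 53% × 88% × 17% = 7.9288% of Fairlane Manufacturing Inc.
Direct interest in Fairlane Manufacturing Inc: 16%.
Aggregating (R1): 3.1944% + 7.9288% + 16% = 27.1232%.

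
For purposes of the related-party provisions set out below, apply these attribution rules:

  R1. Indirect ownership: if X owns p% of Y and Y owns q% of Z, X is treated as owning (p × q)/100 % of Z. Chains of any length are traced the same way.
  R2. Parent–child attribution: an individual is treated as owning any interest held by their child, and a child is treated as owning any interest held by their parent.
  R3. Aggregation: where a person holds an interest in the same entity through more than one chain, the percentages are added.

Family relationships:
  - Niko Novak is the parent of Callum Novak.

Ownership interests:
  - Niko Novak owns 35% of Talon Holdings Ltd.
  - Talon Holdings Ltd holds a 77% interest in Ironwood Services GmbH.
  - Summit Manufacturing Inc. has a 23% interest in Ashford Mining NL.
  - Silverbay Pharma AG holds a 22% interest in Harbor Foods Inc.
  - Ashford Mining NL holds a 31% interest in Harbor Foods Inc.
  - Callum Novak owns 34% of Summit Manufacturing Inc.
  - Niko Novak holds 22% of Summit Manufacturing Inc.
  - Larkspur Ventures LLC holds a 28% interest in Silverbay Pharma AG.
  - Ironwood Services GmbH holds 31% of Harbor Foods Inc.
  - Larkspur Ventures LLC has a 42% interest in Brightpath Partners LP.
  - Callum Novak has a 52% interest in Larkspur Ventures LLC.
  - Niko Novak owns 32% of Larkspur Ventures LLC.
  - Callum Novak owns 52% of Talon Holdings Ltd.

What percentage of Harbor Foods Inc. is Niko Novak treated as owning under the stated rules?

29.9341%

By parent–child attribution (R2), Niko Novak is treated as also owning Callum Novak's interest in Larkspur Ventures LLC, giving 32% + 52% = 84%.
By parent–child attribution (R2), Niko Novak is treated as also owning Callum Novak's interest in Talon Holdings Ltd, giving 35% + 52% = 87%.
By parent–child attribution (R2), Niko Novak is treated as also owning Callum Novak's interest in Summit Manufacturing Inc, giving 22% + 34% = 56%.
Chain via Larkspur Ventures LLC → Silverbay Pharma AG (R1): 84% × 28% × 22% = 5.1744% of Harbor Foods Inc.
Chain via Talon Holdings Ltd → Ironwood Services GmbH (R1): 87% × 77% × 31% = 20.7669% of Harbor Foods Inc.
Chain via Summit Manufacturing Inc. → Ashford Mining NL (R1): 56% × 23% × 31% = 3.9928% of Harbor Foods Inc.
Aggregating (R3): 5.1744% + 20.7669% + 3.9928% = 29.9341%.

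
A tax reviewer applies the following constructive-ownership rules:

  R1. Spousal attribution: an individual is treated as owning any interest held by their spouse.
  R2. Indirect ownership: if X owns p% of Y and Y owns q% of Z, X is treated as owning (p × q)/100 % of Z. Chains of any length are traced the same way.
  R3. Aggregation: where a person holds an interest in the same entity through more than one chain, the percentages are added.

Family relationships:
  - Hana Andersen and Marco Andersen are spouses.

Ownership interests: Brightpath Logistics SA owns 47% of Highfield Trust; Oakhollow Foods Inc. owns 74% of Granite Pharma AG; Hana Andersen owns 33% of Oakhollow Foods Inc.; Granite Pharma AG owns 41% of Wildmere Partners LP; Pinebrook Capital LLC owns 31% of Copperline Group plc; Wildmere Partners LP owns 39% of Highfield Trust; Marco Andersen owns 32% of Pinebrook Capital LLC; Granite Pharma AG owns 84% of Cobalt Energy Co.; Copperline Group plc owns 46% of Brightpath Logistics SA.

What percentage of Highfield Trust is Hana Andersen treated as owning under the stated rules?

6.049462%

By spousal attribution (R1), Hana Andersen is treated as owning Marco Andersen's 32% interest in Pinebrook Capital LLC.
Chain via Oakhollow Foods Inc. → Granite Pharma AG → Wildmere Partners LP (R2): 33% × 74% × 41% × 39% = 3.904758% of Highfield Trust.
Chain via Pinebrook Capital LLC → Copperline Group plc → Brightpath Logistics SA (R2): 32% × 31% × 46% × 47% = 2.144704% of Highfield Trust.
Aggregating (R3): 3.904758% + 2.144704% = 6.049462%.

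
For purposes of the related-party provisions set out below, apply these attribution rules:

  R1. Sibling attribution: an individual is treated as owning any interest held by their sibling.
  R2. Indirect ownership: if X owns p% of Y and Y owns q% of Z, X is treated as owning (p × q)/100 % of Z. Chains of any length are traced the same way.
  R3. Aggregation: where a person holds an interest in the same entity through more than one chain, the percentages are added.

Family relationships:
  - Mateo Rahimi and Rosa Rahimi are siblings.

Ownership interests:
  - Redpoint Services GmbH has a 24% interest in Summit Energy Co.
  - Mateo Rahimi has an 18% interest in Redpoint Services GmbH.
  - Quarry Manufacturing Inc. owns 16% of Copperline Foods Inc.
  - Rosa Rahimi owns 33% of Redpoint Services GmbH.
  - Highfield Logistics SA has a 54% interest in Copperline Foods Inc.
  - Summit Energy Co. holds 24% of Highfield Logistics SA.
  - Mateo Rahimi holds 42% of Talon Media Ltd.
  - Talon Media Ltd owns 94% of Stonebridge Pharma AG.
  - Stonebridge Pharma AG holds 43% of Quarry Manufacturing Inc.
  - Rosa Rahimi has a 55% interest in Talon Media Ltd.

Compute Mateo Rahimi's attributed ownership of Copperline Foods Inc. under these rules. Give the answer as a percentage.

7.859488%

By sibling attribution (R1), Mateo Rahimi is treated as also owning Rosa Rahimi's interest in Talon Media Ltd, giving 42% + 55% = 97%.
By sibling attribution (R1), Mateo Rahimi is treated as also owning Rosa Rahimi's interest in Redpoint Services GmbH, giving 18% + 33% = 51%.
Chain via Talon Media Ltd → Stonebridge Pharma AG → Quarry Manufacturing Inc. (R2): 97% × 94% × 43% × 16% = 6.273184% of Copperline Foods Inc.
Chain via Redpoint Services GmbH → Summit Energy Co. → Highfield Logistics SA (R2): 51% × 24% × 24% × 54% = 1.586304% of Copperline Foods Inc.
Aggregating (R3): 6.273184% + 1.586304% = 7.859488%.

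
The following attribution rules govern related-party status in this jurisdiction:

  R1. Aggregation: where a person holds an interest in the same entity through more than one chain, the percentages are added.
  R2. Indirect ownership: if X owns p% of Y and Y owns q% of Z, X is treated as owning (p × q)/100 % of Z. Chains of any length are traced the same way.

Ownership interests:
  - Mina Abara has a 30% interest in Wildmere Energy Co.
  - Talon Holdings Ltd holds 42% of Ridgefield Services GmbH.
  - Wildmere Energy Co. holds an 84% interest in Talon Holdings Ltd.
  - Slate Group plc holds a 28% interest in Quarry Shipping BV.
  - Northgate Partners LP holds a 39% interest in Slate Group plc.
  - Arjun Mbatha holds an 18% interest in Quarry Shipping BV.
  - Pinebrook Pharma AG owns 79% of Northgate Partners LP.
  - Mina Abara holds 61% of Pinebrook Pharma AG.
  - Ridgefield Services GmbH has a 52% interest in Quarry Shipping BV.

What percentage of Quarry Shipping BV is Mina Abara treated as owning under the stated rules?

Chain via Pinebrook Pharma AG → Northgate Partners LP → Slate Group plc (R2): 61% × 79% × 39% × 28% = 5.262348% of Quarry Shipping BV.
Chain via Wildmere Energy Co. → Talon Holdings Ltd → Ridgefield Services GmbH (R2): 30% × 84% × 42% × 52% = 5.50368% of Quarry Shipping BV.
Aggregating (R1): 5.262348% + 5.50368% = 10.766028%.

10.766028%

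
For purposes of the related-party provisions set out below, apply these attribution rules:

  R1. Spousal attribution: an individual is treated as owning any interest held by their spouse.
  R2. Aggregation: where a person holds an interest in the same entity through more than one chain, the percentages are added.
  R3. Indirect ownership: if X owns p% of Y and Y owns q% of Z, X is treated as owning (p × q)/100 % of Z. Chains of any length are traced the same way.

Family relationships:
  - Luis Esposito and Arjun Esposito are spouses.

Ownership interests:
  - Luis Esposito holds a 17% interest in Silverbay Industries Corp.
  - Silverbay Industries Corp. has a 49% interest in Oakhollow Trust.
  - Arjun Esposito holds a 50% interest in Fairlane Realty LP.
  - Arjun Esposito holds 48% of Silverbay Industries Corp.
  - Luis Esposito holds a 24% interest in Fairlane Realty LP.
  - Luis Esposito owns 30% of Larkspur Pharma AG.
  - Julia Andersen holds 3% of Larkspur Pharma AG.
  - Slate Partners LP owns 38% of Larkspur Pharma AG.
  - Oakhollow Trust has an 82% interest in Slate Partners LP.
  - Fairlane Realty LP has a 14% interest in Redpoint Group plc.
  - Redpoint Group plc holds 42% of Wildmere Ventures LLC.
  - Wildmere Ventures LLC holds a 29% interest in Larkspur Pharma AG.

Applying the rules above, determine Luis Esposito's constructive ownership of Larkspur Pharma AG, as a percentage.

By spousal attribution (R1), Luis Esposito is treated as also owning Arjun Esposito's interest in Silverbay Industries Corp, giving 17% + 48% = 65%.
By spousal attribution (R1), Luis Esposito is treated as also owning Arjun Esposito's interest in Fairlane Realty LP, giving 24% + 50% = 74%.
Chain via Silverbay Industries Corp. → Oakhollow Trust → Slate Partners LP (R3): 65% × 49% × 82% × 38% = 9.92446% of Larkspur Pharma AG.
Chain via Fairlane Realty LP → Redpoint Group plc → Wildmere Ventures LLC (R3): 74% × 14% × 42% × 29% = 1.261848% of Larkspur Pharma AG.
Direct interest in Larkspur Pharma AG: 30%.
Aggregating (R2): 9.92446% + 1.261848% + 30% = 41.186308%.

41.186308%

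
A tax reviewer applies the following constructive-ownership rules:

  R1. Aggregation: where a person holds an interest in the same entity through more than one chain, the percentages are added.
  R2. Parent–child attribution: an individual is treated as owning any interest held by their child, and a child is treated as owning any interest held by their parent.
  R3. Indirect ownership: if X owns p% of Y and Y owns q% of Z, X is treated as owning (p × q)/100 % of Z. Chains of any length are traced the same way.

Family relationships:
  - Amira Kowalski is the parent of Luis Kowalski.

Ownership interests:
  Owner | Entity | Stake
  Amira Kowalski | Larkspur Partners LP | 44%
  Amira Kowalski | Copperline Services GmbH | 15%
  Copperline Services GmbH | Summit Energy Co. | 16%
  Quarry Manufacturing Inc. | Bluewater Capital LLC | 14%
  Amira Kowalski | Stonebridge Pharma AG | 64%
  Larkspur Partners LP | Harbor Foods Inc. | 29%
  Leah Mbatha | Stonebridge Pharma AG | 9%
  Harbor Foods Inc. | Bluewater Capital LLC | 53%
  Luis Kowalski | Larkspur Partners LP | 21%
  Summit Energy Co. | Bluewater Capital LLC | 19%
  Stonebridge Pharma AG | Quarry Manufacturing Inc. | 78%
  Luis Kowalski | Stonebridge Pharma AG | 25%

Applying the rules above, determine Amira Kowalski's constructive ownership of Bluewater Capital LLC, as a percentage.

By parent–child attribution (R2), Amira Kowalski is treated as also owning Luis Kowalski's interest in Larkspur Partners LP, giving 44% + 21% = 65%.
By parent–child attribution (R2), Amira Kowalski is treated as also owning Luis Kowalski's interest in Stonebridge Pharma AG, giving 64% + 25% = 89%.
Chain via Larkspur Partners LP → Harbor Foods Inc. (R3): 65% × 29% × 53% = 9.9905% of Bluewater Capital LLC.
Chain via Copperline Services GmbH → Summit Energy Co. (R3): 15% × 16% × 19% = 0.456% of Bluewater Capital LLC.
Chain via Stonebridge Pharma AG → Quarry Manufacturing Inc. (R3): 89% × 78% × 14% = 9.7188% of Bluewater Capital LLC.
Aggregating (R1): 9.9905% + 0.456% + 9.7188% = 20.1653%.

20.1653%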